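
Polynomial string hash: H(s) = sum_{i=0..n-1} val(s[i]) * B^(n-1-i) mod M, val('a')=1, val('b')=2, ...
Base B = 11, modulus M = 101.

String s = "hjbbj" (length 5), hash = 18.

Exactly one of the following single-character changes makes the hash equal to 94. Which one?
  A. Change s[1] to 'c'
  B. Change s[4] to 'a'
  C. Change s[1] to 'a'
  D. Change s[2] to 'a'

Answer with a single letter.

Option A: s[1]='j'->'c', delta=(3-10)*11^3 mod 101 = 76, hash=18+76 mod 101 = 94 <-- target
Option B: s[4]='j'->'a', delta=(1-10)*11^0 mod 101 = 92, hash=18+92 mod 101 = 9
Option C: s[1]='j'->'a', delta=(1-10)*11^3 mod 101 = 40, hash=18+40 mod 101 = 58
Option D: s[2]='b'->'a', delta=(1-2)*11^2 mod 101 = 81, hash=18+81 mod 101 = 99

Answer: A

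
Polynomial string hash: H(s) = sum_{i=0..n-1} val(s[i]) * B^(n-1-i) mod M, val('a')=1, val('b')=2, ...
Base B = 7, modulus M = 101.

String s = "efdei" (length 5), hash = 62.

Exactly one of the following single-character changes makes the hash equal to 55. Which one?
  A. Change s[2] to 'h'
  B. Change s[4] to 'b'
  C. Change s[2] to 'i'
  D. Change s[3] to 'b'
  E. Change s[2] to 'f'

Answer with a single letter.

Option A: s[2]='d'->'h', delta=(8-4)*7^2 mod 101 = 95, hash=62+95 mod 101 = 56
Option B: s[4]='i'->'b', delta=(2-9)*7^0 mod 101 = 94, hash=62+94 mod 101 = 55 <-- target
Option C: s[2]='d'->'i', delta=(9-4)*7^2 mod 101 = 43, hash=62+43 mod 101 = 4
Option D: s[3]='e'->'b', delta=(2-5)*7^1 mod 101 = 80, hash=62+80 mod 101 = 41
Option E: s[2]='d'->'f', delta=(6-4)*7^2 mod 101 = 98, hash=62+98 mod 101 = 59

Answer: B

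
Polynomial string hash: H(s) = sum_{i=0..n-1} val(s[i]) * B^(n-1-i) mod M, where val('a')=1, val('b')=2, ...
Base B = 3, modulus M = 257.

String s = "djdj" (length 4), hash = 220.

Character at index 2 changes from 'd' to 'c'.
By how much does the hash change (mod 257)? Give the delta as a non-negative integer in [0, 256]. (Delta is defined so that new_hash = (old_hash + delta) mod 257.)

Delta formula: (val(new) - val(old)) * B^(n-1-k) mod M
  val('c') - val('d') = 3 - 4 = -1
  B^(n-1-k) = 3^1 mod 257 = 3
  Delta = -1 * 3 mod 257 = 254

Answer: 254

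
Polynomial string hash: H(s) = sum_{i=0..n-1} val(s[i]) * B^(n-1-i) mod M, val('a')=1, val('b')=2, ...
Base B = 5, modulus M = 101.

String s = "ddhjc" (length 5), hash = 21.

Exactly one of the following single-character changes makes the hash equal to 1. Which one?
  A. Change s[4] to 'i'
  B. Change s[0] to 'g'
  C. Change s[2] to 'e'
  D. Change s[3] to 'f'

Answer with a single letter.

Option A: s[4]='c'->'i', delta=(9-3)*5^0 mod 101 = 6, hash=21+6 mod 101 = 27
Option B: s[0]='d'->'g', delta=(7-4)*5^4 mod 101 = 57, hash=21+57 mod 101 = 78
Option C: s[2]='h'->'e', delta=(5-8)*5^2 mod 101 = 26, hash=21+26 mod 101 = 47
Option D: s[3]='j'->'f', delta=(6-10)*5^1 mod 101 = 81, hash=21+81 mod 101 = 1 <-- target

Answer: D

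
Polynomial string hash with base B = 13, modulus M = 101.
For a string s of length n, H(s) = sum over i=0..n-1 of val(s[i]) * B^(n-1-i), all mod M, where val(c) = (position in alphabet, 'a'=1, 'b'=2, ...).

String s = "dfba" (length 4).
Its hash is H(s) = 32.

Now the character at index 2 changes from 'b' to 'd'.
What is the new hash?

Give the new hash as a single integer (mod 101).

val('b') = 2, val('d') = 4
Position k = 2, exponent = n-1-k = 1
B^1 mod M = 13^1 mod 101 = 13
Delta = (4 - 2) * 13 mod 101 = 26
New hash = (32 + 26) mod 101 = 58

Answer: 58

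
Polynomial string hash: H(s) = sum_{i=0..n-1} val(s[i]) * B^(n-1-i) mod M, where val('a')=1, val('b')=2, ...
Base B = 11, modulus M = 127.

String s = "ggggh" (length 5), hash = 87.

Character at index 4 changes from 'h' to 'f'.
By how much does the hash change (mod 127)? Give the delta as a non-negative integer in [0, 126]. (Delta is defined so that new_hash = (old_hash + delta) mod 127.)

Delta formula: (val(new) - val(old)) * B^(n-1-k) mod M
  val('f') - val('h') = 6 - 8 = -2
  B^(n-1-k) = 11^0 mod 127 = 1
  Delta = -2 * 1 mod 127 = 125

Answer: 125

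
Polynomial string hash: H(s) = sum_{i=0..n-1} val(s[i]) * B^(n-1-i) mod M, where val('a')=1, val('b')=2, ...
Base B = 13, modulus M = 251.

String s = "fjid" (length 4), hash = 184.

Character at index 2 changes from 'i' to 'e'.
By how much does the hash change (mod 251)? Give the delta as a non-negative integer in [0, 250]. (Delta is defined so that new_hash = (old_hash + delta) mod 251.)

Answer: 199

Derivation:
Delta formula: (val(new) - val(old)) * B^(n-1-k) mod M
  val('e') - val('i') = 5 - 9 = -4
  B^(n-1-k) = 13^1 mod 251 = 13
  Delta = -4 * 13 mod 251 = 199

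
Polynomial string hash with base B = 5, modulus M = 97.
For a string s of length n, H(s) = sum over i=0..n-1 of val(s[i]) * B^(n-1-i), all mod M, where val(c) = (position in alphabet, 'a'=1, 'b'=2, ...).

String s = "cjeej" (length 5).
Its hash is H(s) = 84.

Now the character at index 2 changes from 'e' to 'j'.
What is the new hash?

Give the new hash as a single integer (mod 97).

Answer: 15

Derivation:
val('e') = 5, val('j') = 10
Position k = 2, exponent = n-1-k = 2
B^2 mod M = 5^2 mod 97 = 25
Delta = (10 - 5) * 25 mod 97 = 28
New hash = (84 + 28) mod 97 = 15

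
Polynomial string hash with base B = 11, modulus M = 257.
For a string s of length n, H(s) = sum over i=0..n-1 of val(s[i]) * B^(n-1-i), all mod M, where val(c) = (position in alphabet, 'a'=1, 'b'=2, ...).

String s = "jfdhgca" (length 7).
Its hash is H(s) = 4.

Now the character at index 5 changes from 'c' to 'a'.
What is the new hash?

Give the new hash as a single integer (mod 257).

Answer: 239

Derivation:
val('c') = 3, val('a') = 1
Position k = 5, exponent = n-1-k = 1
B^1 mod M = 11^1 mod 257 = 11
Delta = (1 - 3) * 11 mod 257 = 235
New hash = (4 + 235) mod 257 = 239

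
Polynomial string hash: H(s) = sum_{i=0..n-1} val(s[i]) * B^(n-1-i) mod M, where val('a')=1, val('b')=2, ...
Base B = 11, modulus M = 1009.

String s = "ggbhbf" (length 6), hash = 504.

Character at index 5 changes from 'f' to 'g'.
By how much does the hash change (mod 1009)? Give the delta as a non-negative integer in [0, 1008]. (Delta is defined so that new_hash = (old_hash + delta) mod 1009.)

Answer: 1

Derivation:
Delta formula: (val(new) - val(old)) * B^(n-1-k) mod M
  val('g') - val('f') = 7 - 6 = 1
  B^(n-1-k) = 11^0 mod 1009 = 1
  Delta = 1 * 1 mod 1009 = 1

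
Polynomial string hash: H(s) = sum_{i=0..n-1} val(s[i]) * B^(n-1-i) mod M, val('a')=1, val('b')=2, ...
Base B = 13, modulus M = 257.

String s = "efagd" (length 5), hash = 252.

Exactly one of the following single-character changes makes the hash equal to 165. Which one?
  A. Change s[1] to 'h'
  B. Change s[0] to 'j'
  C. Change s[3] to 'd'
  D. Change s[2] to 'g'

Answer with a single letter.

Answer: B

Derivation:
Option A: s[1]='f'->'h', delta=(8-6)*13^3 mod 257 = 25, hash=252+25 mod 257 = 20
Option B: s[0]='e'->'j', delta=(10-5)*13^4 mod 257 = 170, hash=252+170 mod 257 = 165 <-- target
Option C: s[3]='g'->'d', delta=(4-7)*13^1 mod 257 = 218, hash=252+218 mod 257 = 213
Option D: s[2]='a'->'g', delta=(7-1)*13^2 mod 257 = 243, hash=252+243 mod 257 = 238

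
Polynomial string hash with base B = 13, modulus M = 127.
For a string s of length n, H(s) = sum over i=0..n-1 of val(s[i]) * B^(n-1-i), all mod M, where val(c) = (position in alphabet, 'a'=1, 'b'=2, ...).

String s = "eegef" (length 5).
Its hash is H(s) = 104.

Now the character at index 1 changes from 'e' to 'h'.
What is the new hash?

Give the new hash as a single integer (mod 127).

val('e') = 5, val('h') = 8
Position k = 1, exponent = n-1-k = 3
B^3 mod M = 13^3 mod 127 = 38
Delta = (8 - 5) * 38 mod 127 = 114
New hash = (104 + 114) mod 127 = 91

Answer: 91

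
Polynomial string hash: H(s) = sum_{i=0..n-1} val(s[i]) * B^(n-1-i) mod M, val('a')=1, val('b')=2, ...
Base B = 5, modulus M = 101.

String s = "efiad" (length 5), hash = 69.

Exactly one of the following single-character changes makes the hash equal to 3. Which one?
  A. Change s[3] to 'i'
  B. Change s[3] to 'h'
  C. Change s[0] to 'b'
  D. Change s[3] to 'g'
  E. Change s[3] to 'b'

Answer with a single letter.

Option A: s[3]='a'->'i', delta=(9-1)*5^1 mod 101 = 40, hash=69+40 mod 101 = 8
Option B: s[3]='a'->'h', delta=(8-1)*5^1 mod 101 = 35, hash=69+35 mod 101 = 3 <-- target
Option C: s[0]='e'->'b', delta=(2-5)*5^4 mod 101 = 44, hash=69+44 mod 101 = 12
Option D: s[3]='a'->'g', delta=(7-1)*5^1 mod 101 = 30, hash=69+30 mod 101 = 99
Option E: s[3]='a'->'b', delta=(2-1)*5^1 mod 101 = 5, hash=69+5 mod 101 = 74

Answer: B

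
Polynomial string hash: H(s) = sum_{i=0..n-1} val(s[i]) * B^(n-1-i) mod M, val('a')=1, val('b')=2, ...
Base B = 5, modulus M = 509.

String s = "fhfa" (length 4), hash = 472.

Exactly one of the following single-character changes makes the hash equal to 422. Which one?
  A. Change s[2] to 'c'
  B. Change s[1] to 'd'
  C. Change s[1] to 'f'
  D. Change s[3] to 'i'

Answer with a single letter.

Option A: s[2]='f'->'c', delta=(3-6)*5^1 mod 509 = 494, hash=472+494 mod 509 = 457
Option B: s[1]='h'->'d', delta=(4-8)*5^2 mod 509 = 409, hash=472+409 mod 509 = 372
Option C: s[1]='h'->'f', delta=(6-8)*5^2 mod 509 = 459, hash=472+459 mod 509 = 422 <-- target
Option D: s[3]='a'->'i', delta=(9-1)*5^0 mod 509 = 8, hash=472+8 mod 509 = 480

Answer: C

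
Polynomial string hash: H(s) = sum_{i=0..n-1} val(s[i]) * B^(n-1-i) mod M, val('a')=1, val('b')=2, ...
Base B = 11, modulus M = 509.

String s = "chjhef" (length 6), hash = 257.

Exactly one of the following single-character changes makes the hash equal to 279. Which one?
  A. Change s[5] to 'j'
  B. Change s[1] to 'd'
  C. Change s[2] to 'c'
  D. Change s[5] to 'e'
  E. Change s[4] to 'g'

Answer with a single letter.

Answer: E

Derivation:
Option A: s[5]='f'->'j', delta=(10-6)*11^0 mod 509 = 4, hash=257+4 mod 509 = 261
Option B: s[1]='h'->'d', delta=(4-8)*11^4 mod 509 = 480, hash=257+480 mod 509 = 228
Option C: s[2]='j'->'c', delta=(3-10)*11^3 mod 509 = 354, hash=257+354 mod 509 = 102
Option D: s[5]='f'->'e', delta=(5-6)*11^0 mod 509 = 508, hash=257+508 mod 509 = 256
Option E: s[4]='e'->'g', delta=(7-5)*11^1 mod 509 = 22, hash=257+22 mod 509 = 279 <-- target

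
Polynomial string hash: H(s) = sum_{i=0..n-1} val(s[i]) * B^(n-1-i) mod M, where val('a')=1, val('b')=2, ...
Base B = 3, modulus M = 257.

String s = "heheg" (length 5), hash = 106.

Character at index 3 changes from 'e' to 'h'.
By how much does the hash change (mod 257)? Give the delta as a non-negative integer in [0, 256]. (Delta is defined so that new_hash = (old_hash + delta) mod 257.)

Answer: 9

Derivation:
Delta formula: (val(new) - val(old)) * B^(n-1-k) mod M
  val('h') - val('e') = 8 - 5 = 3
  B^(n-1-k) = 3^1 mod 257 = 3
  Delta = 3 * 3 mod 257 = 9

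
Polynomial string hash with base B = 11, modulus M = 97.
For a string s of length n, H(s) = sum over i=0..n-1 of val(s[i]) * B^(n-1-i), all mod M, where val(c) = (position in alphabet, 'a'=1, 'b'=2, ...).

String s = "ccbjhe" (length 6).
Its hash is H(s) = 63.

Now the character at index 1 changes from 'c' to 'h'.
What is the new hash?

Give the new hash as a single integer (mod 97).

val('c') = 3, val('h') = 8
Position k = 1, exponent = n-1-k = 4
B^4 mod M = 11^4 mod 97 = 91
Delta = (8 - 3) * 91 mod 97 = 67
New hash = (63 + 67) mod 97 = 33

Answer: 33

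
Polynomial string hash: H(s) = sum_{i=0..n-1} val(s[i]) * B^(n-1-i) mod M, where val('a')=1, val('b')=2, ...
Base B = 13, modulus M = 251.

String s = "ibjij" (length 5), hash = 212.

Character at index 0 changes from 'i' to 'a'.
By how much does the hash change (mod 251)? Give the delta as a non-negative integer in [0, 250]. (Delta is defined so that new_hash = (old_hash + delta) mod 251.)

Delta formula: (val(new) - val(old)) * B^(n-1-k) mod M
  val('a') - val('i') = 1 - 9 = -8
  B^(n-1-k) = 13^4 mod 251 = 198
  Delta = -8 * 198 mod 251 = 173

Answer: 173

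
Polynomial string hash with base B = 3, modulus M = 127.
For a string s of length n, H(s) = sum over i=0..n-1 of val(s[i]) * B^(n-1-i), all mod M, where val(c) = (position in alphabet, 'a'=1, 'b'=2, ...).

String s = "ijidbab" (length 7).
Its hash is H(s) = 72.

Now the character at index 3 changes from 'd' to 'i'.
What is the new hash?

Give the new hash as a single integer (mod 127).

Answer: 80

Derivation:
val('d') = 4, val('i') = 9
Position k = 3, exponent = n-1-k = 3
B^3 mod M = 3^3 mod 127 = 27
Delta = (9 - 4) * 27 mod 127 = 8
New hash = (72 + 8) mod 127 = 80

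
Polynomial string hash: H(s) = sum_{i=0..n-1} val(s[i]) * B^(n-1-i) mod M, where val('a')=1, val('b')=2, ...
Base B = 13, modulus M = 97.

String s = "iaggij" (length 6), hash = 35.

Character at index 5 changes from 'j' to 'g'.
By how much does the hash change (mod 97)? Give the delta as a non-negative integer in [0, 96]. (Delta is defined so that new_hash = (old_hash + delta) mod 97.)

Answer: 94

Derivation:
Delta formula: (val(new) - val(old)) * B^(n-1-k) mod M
  val('g') - val('j') = 7 - 10 = -3
  B^(n-1-k) = 13^0 mod 97 = 1
  Delta = -3 * 1 mod 97 = 94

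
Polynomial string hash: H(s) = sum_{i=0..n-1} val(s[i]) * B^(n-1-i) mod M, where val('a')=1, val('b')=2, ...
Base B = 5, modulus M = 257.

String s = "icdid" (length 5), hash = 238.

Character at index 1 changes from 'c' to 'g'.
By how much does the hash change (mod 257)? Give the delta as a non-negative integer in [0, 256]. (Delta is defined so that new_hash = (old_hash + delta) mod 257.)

Delta formula: (val(new) - val(old)) * B^(n-1-k) mod M
  val('g') - val('c') = 7 - 3 = 4
  B^(n-1-k) = 5^3 mod 257 = 125
  Delta = 4 * 125 mod 257 = 243

Answer: 243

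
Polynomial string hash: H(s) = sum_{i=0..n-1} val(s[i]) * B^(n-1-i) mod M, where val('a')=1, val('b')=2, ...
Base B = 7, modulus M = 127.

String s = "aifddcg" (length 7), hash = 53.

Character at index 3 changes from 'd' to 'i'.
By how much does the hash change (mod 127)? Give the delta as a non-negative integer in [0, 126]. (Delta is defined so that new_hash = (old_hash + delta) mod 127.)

Answer: 64

Derivation:
Delta formula: (val(new) - val(old)) * B^(n-1-k) mod M
  val('i') - val('d') = 9 - 4 = 5
  B^(n-1-k) = 7^3 mod 127 = 89
  Delta = 5 * 89 mod 127 = 64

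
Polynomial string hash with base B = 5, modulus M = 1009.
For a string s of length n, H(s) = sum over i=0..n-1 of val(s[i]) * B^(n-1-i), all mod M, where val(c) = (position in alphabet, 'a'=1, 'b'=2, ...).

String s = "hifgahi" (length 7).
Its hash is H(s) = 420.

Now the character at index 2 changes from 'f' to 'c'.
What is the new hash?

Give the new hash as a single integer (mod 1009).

val('f') = 6, val('c') = 3
Position k = 2, exponent = n-1-k = 4
B^4 mod M = 5^4 mod 1009 = 625
Delta = (3 - 6) * 625 mod 1009 = 143
New hash = (420 + 143) mod 1009 = 563

Answer: 563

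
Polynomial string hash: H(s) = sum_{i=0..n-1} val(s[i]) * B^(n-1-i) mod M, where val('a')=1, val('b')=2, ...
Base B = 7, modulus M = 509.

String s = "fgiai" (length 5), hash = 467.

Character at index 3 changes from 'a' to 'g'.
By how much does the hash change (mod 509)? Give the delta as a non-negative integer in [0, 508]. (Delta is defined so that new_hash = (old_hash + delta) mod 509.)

Answer: 42

Derivation:
Delta formula: (val(new) - val(old)) * B^(n-1-k) mod M
  val('g') - val('a') = 7 - 1 = 6
  B^(n-1-k) = 7^1 mod 509 = 7
  Delta = 6 * 7 mod 509 = 42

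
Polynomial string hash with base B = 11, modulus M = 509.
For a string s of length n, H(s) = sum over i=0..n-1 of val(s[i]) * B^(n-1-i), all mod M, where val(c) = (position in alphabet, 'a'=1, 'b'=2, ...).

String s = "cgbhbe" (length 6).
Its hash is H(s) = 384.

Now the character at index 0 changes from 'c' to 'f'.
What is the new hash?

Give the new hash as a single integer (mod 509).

Answer: 496

Derivation:
val('c') = 3, val('f') = 6
Position k = 0, exponent = n-1-k = 5
B^5 mod M = 11^5 mod 509 = 207
Delta = (6 - 3) * 207 mod 509 = 112
New hash = (384 + 112) mod 509 = 496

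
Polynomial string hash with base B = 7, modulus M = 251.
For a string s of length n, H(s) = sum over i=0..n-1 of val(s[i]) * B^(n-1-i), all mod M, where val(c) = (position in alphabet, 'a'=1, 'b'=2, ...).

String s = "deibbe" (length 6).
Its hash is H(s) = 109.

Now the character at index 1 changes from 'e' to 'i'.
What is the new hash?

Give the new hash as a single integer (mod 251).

val('e') = 5, val('i') = 9
Position k = 1, exponent = n-1-k = 4
B^4 mod M = 7^4 mod 251 = 142
Delta = (9 - 5) * 142 mod 251 = 66
New hash = (109 + 66) mod 251 = 175

Answer: 175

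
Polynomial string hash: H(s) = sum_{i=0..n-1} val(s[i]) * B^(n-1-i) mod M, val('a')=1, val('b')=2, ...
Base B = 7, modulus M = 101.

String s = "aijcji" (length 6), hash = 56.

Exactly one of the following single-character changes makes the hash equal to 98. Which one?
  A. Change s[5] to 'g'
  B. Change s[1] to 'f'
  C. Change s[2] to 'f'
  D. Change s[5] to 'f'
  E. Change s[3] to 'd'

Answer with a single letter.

Option A: s[5]='i'->'g', delta=(7-9)*7^0 mod 101 = 99, hash=56+99 mod 101 = 54
Option B: s[1]='i'->'f', delta=(6-9)*7^4 mod 101 = 69, hash=56+69 mod 101 = 24
Option C: s[2]='j'->'f', delta=(6-10)*7^3 mod 101 = 42, hash=56+42 mod 101 = 98 <-- target
Option D: s[5]='i'->'f', delta=(6-9)*7^0 mod 101 = 98, hash=56+98 mod 101 = 53
Option E: s[3]='c'->'d', delta=(4-3)*7^2 mod 101 = 49, hash=56+49 mod 101 = 4

Answer: C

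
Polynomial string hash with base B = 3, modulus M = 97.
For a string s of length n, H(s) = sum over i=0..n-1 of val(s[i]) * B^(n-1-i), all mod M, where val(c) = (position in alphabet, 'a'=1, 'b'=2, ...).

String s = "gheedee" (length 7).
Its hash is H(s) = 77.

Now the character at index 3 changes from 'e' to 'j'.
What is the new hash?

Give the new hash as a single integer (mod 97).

Answer: 18

Derivation:
val('e') = 5, val('j') = 10
Position k = 3, exponent = n-1-k = 3
B^3 mod M = 3^3 mod 97 = 27
Delta = (10 - 5) * 27 mod 97 = 38
New hash = (77 + 38) mod 97 = 18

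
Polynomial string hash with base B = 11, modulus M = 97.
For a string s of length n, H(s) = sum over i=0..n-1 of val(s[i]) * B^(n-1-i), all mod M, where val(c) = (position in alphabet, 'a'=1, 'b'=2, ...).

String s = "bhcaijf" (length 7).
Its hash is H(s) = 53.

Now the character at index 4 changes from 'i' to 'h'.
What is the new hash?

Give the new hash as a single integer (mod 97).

Answer: 29

Derivation:
val('i') = 9, val('h') = 8
Position k = 4, exponent = n-1-k = 2
B^2 mod M = 11^2 mod 97 = 24
Delta = (8 - 9) * 24 mod 97 = 73
New hash = (53 + 73) mod 97 = 29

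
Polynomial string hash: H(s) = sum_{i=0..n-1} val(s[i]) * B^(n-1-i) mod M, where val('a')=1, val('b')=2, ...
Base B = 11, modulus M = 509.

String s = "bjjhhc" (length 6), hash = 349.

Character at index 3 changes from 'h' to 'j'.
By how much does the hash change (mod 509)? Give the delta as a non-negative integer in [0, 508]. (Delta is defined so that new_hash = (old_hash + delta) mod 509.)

Answer: 242

Derivation:
Delta formula: (val(new) - val(old)) * B^(n-1-k) mod M
  val('j') - val('h') = 10 - 8 = 2
  B^(n-1-k) = 11^2 mod 509 = 121
  Delta = 2 * 121 mod 509 = 242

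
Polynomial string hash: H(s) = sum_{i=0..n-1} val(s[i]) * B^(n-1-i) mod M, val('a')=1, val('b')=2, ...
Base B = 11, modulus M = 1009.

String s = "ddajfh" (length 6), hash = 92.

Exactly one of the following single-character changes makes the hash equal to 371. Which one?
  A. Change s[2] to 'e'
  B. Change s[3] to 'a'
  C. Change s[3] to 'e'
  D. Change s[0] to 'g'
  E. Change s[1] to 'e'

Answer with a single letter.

Option A: s[2]='a'->'e', delta=(5-1)*11^3 mod 1009 = 279, hash=92+279 mod 1009 = 371 <-- target
Option B: s[3]='j'->'a', delta=(1-10)*11^2 mod 1009 = 929, hash=92+929 mod 1009 = 12
Option C: s[3]='j'->'e', delta=(5-10)*11^2 mod 1009 = 404, hash=92+404 mod 1009 = 496
Option D: s[0]='d'->'g', delta=(7-4)*11^5 mod 1009 = 851, hash=92+851 mod 1009 = 943
Option E: s[1]='d'->'e', delta=(5-4)*11^4 mod 1009 = 515, hash=92+515 mod 1009 = 607

Answer: A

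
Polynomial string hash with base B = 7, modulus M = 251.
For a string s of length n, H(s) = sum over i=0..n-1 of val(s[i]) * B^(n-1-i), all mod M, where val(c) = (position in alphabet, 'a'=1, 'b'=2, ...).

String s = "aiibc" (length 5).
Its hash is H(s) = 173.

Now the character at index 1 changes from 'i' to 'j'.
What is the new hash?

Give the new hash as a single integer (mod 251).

val('i') = 9, val('j') = 10
Position k = 1, exponent = n-1-k = 3
B^3 mod M = 7^3 mod 251 = 92
Delta = (10 - 9) * 92 mod 251 = 92
New hash = (173 + 92) mod 251 = 14

Answer: 14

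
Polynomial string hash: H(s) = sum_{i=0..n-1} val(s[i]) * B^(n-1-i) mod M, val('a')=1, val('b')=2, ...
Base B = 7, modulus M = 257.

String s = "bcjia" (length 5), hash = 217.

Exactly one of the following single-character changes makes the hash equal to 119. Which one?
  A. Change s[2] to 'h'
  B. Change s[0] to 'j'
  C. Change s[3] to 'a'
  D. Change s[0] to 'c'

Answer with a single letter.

Answer: A

Derivation:
Option A: s[2]='j'->'h', delta=(8-10)*7^2 mod 257 = 159, hash=217+159 mod 257 = 119 <-- target
Option B: s[0]='b'->'j', delta=(10-2)*7^4 mod 257 = 190, hash=217+190 mod 257 = 150
Option C: s[3]='i'->'a', delta=(1-9)*7^1 mod 257 = 201, hash=217+201 mod 257 = 161
Option D: s[0]='b'->'c', delta=(3-2)*7^4 mod 257 = 88, hash=217+88 mod 257 = 48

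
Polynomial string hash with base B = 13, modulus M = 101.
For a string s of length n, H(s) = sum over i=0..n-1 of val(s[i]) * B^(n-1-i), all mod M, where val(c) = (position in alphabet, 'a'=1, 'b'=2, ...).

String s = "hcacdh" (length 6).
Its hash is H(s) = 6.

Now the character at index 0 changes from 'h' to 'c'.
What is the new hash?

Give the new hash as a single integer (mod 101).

val('h') = 8, val('c') = 3
Position k = 0, exponent = n-1-k = 5
B^5 mod M = 13^5 mod 101 = 17
Delta = (3 - 8) * 17 mod 101 = 16
New hash = (6 + 16) mod 101 = 22

Answer: 22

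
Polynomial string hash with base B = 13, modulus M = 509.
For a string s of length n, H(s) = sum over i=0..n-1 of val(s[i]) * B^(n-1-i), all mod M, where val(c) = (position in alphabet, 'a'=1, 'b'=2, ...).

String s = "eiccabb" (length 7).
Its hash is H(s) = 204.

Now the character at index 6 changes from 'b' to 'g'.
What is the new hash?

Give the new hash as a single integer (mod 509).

Answer: 209

Derivation:
val('b') = 2, val('g') = 7
Position k = 6, exponent = n-1-k = 0
B^0 mod M = 13^0 mod 509 = 1
Delta = (7 - 2) * 1 mod 509 = 5
New hash = (204 + 5) mod 509 = 209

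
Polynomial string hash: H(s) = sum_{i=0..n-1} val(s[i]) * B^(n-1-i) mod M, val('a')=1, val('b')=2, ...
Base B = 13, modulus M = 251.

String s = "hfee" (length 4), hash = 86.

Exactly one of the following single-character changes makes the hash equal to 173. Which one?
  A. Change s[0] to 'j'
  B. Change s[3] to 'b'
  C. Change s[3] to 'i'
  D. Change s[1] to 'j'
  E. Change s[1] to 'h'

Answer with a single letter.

Option A: s[0]='h'->'j', delta=(10-8)*13^3 mod 251 = 127, hash=86+127 mod 251 = 213
Option B: s[3]='e'->'b', delta=(2-5)*13^0 mod 251 = 248, hash=86+248 mod 251 = 83
Option C: s[3]='e'->'i', delta=(9-5)*13^0 mod 251 = 4, hash=86+4 mod 251 = 90
Option D: s[1]='f'->'j', delta=(10-6)*13^2 mod 251 = 174, hash=86+174 mod 251 = 9
Option E: s[1]='f'->'h', delta=(8-6)*13^2 mod 251 = 87, hash=86+87 mod 251 = 173 <-- target

Answer: E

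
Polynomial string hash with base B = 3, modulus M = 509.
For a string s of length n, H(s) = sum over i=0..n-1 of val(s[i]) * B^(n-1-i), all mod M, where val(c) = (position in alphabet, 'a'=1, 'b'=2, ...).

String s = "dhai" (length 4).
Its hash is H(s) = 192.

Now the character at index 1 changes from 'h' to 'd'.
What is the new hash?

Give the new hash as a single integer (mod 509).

val('h') = 8, val('d') = 4
Position k = 1, exponent = n-1-k = 2
B^2 mod M = 3^2 mod 509 = 9
Delta = (4 - 8) * 9 mod 509 = 473
New hash = (192 + 473) mod 509 = 156

Answer: 156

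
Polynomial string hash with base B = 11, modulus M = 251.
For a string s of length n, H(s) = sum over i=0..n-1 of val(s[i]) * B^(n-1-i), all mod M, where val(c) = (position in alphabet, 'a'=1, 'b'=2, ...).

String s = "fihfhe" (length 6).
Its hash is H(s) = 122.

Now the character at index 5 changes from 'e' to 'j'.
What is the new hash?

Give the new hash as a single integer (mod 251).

val('e') = 5, val('j') = 10
Position k = 5, exponent = n-1-k = 0
B^0 mod M = 11^0 mod 251 = 1
Delta = (10 - 5) * 1 mod 251 = 5
New hash = (122 + 5) mod 251 = 127

Answer: 127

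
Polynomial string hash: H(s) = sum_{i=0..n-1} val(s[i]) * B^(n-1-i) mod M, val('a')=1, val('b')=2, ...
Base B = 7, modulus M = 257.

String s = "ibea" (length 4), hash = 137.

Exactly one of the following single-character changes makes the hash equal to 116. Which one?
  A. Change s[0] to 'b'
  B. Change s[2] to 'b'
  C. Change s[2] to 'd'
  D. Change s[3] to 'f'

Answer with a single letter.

Option A: s[0]='i'->'b', delta=(2-9)*7^3 mod 257 = 169, hash=137+169 mod 257 = 49
Option B: s[2]='e'->'b', delta=(2-5)*7^1 mod 257 = 236, hash=137+236 mod 257 = 116 <-- target
Option C: s[2]='e'->'d', delta=(4-5)*7^1 mod 257 = 250, hash=137+250 mod 257 = 130
Option D: s[3]='a'->'f', delta=(6-1)*7^0 mod 257 = 5, hash=137+5 mod 257 = 142

Answer: B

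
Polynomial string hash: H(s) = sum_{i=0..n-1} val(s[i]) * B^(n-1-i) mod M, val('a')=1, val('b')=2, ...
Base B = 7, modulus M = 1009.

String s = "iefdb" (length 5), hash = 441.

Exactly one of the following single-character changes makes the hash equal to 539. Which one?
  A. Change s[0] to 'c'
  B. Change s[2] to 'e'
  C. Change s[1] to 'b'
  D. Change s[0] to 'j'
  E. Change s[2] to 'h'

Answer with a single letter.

Option A: s[0]='i'->'c', delta=(3-9)*7^4 mod 1009 = 729, hash=441+729 mod 1009 = 161
Option B: s[2]='f'->'e', delta=(5-6)*7^2 mod 1009 = 960, hash=441+960 mod 1009 = 392
Option C: s[1]='e'->'b', delta=(2-5)*7^3 mod 1009 = 989, hash=441+989 mod 1009 = 421
Option D: s[0]='i'->'j', delta=(10-9)*7^4 mod 1009 = 383, hash=441+383 mod 1009 = 824
Option E: s[2]='f'->'h', delta=(8-6)*7^2 mod 1009 = 98, hash=441+98 mod 1009 = 539 <-- target

Answer: E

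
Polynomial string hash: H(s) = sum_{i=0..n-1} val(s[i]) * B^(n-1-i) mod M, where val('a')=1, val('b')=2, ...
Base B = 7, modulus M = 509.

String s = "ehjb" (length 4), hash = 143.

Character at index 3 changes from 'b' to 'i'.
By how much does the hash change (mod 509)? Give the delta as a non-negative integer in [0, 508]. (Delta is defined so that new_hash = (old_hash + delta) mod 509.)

Answer: 7

Derivation:
Delta formula: (val(new) - val(old)) * B^(n-1-k) mod M
  val('i') - val('b') = 9 - 2 = 7
  B^(n-1-k) = 7^0 mod 509 = 1
  Delta = 7 * 1 mod 509 = 7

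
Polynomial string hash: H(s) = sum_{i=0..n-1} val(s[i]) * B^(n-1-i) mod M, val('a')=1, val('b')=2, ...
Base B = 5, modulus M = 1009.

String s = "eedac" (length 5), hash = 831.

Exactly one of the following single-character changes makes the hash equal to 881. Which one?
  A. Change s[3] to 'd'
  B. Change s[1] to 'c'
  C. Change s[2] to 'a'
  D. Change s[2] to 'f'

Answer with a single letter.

Option A: s[3]='a'->'d', delta=(4-1)*5^1 mod 1009 = 15, hash=831+15 mod 1009 = 846
Option B: s[1]='e'->'c', delta=(3-5)*5^3 mod 1009 = 759, hash=831+759 mod 1009 = 581
Option C: s[2]='d'->'a', delta=(1-4)*5^2 mod 1009 = 934, hash=831+934 mod 1009 = 756
Option D: s[2]='d'->'f', delta=(6-4)*5^2 mod 1009 = 50, hash=831+50 mod 1009 = 881 <-- target

Answer: D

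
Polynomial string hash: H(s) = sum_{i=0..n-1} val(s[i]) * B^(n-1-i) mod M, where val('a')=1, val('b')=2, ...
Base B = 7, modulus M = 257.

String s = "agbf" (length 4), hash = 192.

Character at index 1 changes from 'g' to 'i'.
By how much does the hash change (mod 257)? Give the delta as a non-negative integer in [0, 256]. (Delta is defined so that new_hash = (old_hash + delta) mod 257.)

Answer: 98

Derivation:
Delta formula: (val(new) - val(old)) * B^(n-1-k) mod M
  val('i') - val('g') = 9 - 7 = 2
  B^(n-1-k) = 7^2 mod 257 = 49
  Delta = 2 * 49 mod 257 = 98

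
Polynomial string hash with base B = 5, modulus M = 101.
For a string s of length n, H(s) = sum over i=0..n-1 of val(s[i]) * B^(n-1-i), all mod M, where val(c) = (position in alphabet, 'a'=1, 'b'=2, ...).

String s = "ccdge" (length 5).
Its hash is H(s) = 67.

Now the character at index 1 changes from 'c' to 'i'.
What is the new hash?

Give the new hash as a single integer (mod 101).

val('c') = 3, val('i') = 9
Position k = 1, exponent = n-1-k = 3
B^3 mod M = 5^3 mod 101 = 24
Delta = (9 - 3) * 24 mod 101 = 43
New hash = (67 + 43) mod 101 = 9

Answer: 9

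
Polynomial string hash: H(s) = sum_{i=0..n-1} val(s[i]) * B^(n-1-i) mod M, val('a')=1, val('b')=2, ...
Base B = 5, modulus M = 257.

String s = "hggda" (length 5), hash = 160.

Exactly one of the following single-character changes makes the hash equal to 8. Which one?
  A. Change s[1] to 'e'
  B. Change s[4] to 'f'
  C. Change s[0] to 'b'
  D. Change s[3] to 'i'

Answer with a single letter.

Option A: s[1]='g'->'e', delta=(5-7)*5^3 mod 257 = 7, hash=160+7 mod 257 = 167
Option B: s[4]='a'->'f', delta=(6-1)*5^0 mod 257 = 5, hash=160+5 mod 257 = 165
Option C: s[0]='h'->'b', delta=(2-8)*5^4 mod 257 = 105, hash=160+105 mod 257 = 8 <-- target
Option D: s[3]='d'->'i', delta=(9-4)*5^1 mod 257 = 25, hash=160+25 mod 257 = 185

Answer: C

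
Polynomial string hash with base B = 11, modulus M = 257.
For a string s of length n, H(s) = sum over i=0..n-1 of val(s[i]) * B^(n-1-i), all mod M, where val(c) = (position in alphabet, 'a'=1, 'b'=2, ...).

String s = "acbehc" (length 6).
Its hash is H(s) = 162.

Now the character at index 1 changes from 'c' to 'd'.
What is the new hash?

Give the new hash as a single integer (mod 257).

Answer: 154

Derivation:
val('c') = 3, val('d') = 4
Position k = 1, exponent = n-1-k = 4
B^4 mod M = 11^4 mod 257 = 249
Delta = (4 - 3) * 249 mod 257 = 249
New hash = (162 + 249) mod 257 = 154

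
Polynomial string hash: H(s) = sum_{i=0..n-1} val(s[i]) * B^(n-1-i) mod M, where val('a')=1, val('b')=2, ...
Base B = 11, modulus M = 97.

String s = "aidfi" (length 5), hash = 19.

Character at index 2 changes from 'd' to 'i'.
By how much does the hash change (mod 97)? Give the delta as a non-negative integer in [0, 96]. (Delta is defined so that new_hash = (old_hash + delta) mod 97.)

Delta formula: (val(new) - val(old)) * B^(n-1-k) mod M
  val('i') - val('d') = 9 - 4 = 5
  B^(n-1-k) = 11^2 mod 97 = 24
  Delta = 5 * 24 mod 97 = 23

Answer: 23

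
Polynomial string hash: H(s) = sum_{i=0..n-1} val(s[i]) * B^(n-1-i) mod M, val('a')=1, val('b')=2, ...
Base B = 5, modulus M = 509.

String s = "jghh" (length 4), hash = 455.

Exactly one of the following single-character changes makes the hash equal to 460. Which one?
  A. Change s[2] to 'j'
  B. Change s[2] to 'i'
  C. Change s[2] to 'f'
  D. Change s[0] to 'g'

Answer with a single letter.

Answer: B

Derivation:
Option A: s[2]='h'->'j', delta=(10-8)*5^1 mod 509 = 10, hash=455+10 mod 509 = 465
Option B: s[2]='h'->'i', delta=(9-8)*5^1 mod 509 = 5, hash=455+5 mod 509 = 460 <-- target
Option C: s[2]='h'->'f', delta=(6-8)*5^1 mod 509 = 499, hash=455+499 mod 509 = 445
Option D: s[0]='j'->'g', delta=(7-10)*5^3 mod 509 = 134, hash=455+134 mod 509 = 80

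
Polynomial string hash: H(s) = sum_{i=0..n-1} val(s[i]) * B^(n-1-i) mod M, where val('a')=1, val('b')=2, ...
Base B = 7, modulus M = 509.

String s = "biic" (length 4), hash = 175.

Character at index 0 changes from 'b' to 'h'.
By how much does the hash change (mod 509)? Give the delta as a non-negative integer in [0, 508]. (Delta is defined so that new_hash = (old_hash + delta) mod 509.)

Delta formula: (val(new) - val(old)) * B^(n-1-k) mod M
  val('h') - val('b') = 8 - 2 = 6
  B^(n-1-k) = 7^3 mod 509 = 343
  Delta = 6 * 343 mod 509 = 22

Answer: 22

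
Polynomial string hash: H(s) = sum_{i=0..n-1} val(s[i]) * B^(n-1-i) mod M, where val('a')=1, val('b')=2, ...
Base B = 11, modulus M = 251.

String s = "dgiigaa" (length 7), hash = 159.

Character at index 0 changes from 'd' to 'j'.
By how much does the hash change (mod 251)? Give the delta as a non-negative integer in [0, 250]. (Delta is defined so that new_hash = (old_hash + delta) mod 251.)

Delta formula: (val(new) - val(old)) * B^(n-1-k) mod M
  val('j') - val('d') = 10 - 4 = 6
  B^(n-1-k) = 11^6 mod 251 = 3
  Delta = 6 * 3 mod 251 = 18

Answer: 18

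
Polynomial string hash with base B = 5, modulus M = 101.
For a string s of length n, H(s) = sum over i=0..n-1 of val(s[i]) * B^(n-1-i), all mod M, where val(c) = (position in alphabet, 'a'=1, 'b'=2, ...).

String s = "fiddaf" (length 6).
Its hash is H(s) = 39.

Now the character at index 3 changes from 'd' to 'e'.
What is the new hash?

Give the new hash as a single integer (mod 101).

Answer: 64

Derivation:
val('d') = 4, val('e') = 5
Position k = 3, exponent = n-1-k = 2
B^2 mod M = 5^2 mod 101 = 25
Delta = (5 - 4) * 25 mod 101 = 25
New hash = (39 + 25) mod 101 = 64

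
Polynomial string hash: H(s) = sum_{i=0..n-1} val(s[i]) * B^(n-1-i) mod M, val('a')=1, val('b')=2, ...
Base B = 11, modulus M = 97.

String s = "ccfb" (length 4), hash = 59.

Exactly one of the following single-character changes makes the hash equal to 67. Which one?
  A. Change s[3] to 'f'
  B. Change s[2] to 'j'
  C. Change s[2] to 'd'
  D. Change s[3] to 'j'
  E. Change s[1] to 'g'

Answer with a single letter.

Option A: s[3]='b'->'f', delta=(6-2)*11^0 mod 97 = 4, hash=59+4 mod 97 = 63
Option B: s[2]='f'->'j', delta=(10-6)*11^1 mod 97 = 44, hash=59+44 mod 97 = 6
Option C: s[2]='f'->'d', delta=(4-6)*11^1 mod 97 = 75, hash=59+75 mod 97 = 37
Option D: s[3]='b'->'j', delta=(10-2)*11^0 mod 97 = 8, hash=59+8 mod 97 = 67 <-- target
Option E: s[1]='c'->'g', delta=(7-3)*11^2 mod 97 = 96, hash=59+96 mod 97 = 58

Answer: D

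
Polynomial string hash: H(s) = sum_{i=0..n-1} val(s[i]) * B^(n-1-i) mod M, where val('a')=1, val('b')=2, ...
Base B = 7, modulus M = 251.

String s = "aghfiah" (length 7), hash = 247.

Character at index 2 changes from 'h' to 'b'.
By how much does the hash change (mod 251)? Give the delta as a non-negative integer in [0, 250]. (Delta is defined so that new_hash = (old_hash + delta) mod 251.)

Delta formula: (val(new) - val(old)) * B^(n-1-k) mod M
  val('b') - val('h') = 2 - 8 = -6
  B^(n-1-k) = 7^4 mod 251 = 142
  Delta = -6 * 142 mod 251 = 152

Answer: 152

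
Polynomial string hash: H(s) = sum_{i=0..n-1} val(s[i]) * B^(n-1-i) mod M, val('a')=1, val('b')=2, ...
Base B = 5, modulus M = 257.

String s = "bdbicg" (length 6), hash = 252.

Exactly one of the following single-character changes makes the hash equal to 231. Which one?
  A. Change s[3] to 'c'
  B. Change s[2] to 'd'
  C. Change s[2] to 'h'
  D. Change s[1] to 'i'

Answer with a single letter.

Answer: C

Derivation:
Option A: s[3]='i'->'c', delta=(3-9)*5^2 mod 257 = 107, hash=252+107 mod 257 = 102
Option B: s[2]='b'->'d', delta=(4-2)*5^3 mod 257 = 250, hash=252+250 mod 257 = 245
Option C: s[2]='b'->'h', delta=(8-2)*5^3 mod 257 = 236, hash=252+236 mod 257 = 231 <-- target
Option D: s[1]='d'->'i', delta=(9-4)*5^4 mod 257 = 41, hash=252+41 mod 257 = 36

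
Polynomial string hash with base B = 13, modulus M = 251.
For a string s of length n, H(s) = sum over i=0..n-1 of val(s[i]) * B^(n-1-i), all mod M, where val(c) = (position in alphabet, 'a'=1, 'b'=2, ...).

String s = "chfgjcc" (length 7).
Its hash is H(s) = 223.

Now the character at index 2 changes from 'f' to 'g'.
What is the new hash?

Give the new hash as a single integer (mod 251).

val('f') = 6, val('g') = 7
Position k = 2, exponent = n-1-k = 4
B^4 mod M = 13^4 mod 251 = 198
Delta = (7 - 6) * 198 mod 251 = 198
New hash = (223 + 198) mod 251 = 170

Answer: 170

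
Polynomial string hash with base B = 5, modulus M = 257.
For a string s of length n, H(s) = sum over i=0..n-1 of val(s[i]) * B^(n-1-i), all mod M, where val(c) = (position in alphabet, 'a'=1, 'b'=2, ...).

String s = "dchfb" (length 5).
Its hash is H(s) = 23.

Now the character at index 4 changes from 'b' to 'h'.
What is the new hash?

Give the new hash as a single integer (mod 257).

Answer: 29

Derivation:
val('b') = 2, val('h') = 8
Position k = 4, exponent = n-1-k = 0
B^0 mod M = 5^0 mod 257 = 1
Delta = (8 - 2) * 1 mod 257 = 6
New hash = (23 + 6) mod 257 = 29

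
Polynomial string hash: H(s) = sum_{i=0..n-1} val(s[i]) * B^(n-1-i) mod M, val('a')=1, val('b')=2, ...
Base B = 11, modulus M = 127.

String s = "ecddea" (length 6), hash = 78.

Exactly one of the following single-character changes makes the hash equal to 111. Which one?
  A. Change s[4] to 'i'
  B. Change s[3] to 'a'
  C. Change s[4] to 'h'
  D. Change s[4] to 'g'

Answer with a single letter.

Option A: s[4]='e'->'i', delta=(9-5)*11^1 mod 127 = 44, hash=78+44 mod 127 = 122
Option B: s[3]='d'->'a', delta=(1-4)*11^2 mod 127 = 18, hash=78+18 mod 127 = 96
Option C: s[4]='e'->'h', delta=(8-5)*11^1 mod 127 = 33, hash=78+33 mod 127 = 111 <-- target
Option D: s[4]='e'->'g', delta=(7-5)*11^1 mod 127 = 22, hash=78+22 mod 127 = 100

Answer: C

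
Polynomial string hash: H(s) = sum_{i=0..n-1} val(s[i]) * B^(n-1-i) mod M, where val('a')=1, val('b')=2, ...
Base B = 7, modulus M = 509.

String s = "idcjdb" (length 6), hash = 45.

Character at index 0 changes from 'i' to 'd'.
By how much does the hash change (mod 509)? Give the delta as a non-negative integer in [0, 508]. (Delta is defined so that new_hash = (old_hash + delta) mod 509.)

Delta formula: (val(new) - val(old)) * B^(n-1-k) mod M
  val('d') - val('i') = 4 - 9 = -5
  B^(n-1-k) = 7^5 mod 509 = 10
  Delta = -5 * 10 mod 509 = 459

Answer: 459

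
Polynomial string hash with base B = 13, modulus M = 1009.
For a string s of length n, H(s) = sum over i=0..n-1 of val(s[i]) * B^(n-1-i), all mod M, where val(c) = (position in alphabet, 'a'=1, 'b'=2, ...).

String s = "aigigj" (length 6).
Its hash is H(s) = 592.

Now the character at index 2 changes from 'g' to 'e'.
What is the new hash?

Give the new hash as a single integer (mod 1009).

val('g') = 7, val('e') = 5
Position k = 2, exponent = n-1-k = 3
B^3 mod M = 13^3 mod 1009 = 179
Delta = (5 - 7) * 179 mod 1009 = 651
New hash = (592 + 651) mod 1009 = 234

Answer: 234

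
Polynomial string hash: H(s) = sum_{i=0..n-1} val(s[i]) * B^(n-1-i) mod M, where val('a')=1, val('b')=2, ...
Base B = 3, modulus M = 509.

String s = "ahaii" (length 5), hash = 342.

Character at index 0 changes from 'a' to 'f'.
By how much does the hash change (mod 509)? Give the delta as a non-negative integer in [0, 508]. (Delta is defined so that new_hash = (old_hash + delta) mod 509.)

Delta formula: (val(new) - val(old)) * B^(n-1-k) mod M
  val('f') - val('a') = 6 - 1 = 5
  B^(n-1-k) = 3^4 mod 509 = 81
  Delta = 5 * 81 mod 509 = 405

Answer: 405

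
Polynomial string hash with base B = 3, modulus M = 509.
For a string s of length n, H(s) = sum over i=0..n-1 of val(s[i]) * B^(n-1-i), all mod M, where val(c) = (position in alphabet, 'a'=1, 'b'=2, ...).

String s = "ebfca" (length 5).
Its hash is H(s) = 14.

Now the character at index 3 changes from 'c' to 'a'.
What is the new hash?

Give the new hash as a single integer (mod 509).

val('c') = 3, val('a') = 1
Position k = 3, exponent = n-1-k = 1
B^1 mod M = 3^1 mod 509 = 3
Delta = (1 - 3) * 3 mod 509 = 503
New hash = (14 + 503) mod 509 = 8

Answer: 8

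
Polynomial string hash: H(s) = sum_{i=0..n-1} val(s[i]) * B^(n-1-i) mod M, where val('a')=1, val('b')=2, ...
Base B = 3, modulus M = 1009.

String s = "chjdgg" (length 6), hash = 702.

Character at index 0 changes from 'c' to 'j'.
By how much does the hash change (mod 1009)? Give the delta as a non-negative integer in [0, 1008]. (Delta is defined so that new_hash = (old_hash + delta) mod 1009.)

Answer: 692

Derivation:
Delta formula: (val(new) - val(old)) * B^(n-1-k) mod M
  val('j') - val('c') = 10 - 3 = 7
  B^(n-1-k) = 3^5 mod 1009 = 243
  Delta = 7 * 243 mod 1009 = 692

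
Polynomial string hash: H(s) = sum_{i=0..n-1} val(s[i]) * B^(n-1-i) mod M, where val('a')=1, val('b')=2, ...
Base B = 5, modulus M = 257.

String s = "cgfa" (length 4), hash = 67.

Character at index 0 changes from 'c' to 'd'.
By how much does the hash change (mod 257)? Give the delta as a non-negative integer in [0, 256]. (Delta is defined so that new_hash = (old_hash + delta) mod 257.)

Answer: 125

Derivation:
Delta formula: (val(new) - val(old)) * B^(n-1-k) mod M
  val('d') - val('c') = 4 - 3 = 1
  B^(n-1-k) = 5^3 mod 257 = 125
  Delta = 1 * 125 mod 257 = 125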